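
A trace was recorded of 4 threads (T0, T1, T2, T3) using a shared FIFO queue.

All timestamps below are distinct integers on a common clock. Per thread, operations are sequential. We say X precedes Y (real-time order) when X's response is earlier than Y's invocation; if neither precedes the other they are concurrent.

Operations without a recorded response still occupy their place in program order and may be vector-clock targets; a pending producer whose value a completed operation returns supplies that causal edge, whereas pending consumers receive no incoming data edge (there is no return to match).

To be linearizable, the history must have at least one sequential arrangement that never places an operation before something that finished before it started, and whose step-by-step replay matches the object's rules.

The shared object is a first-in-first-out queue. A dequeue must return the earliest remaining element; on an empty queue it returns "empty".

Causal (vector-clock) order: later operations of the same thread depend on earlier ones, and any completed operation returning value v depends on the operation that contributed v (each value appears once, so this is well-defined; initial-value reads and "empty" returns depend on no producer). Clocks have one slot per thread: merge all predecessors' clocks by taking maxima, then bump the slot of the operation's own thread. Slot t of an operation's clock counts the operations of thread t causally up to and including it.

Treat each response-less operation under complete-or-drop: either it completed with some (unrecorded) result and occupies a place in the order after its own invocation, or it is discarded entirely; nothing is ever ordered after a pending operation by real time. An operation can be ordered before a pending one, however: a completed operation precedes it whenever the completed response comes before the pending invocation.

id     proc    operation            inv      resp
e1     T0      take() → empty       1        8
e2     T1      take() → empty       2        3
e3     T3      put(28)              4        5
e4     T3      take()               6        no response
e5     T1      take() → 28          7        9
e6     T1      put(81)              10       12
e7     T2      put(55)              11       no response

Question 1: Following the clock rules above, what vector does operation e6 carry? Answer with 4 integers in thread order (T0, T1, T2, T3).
Answer: (0, 3, 0, 1)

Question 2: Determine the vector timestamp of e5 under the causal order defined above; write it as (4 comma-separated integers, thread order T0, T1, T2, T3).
Answer: (0, 2, 0, 1)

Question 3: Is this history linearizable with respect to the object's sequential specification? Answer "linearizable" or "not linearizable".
witness order: e1, e2, e3, e5, e4, e6
step 1: e1 take() → empty — queue <>
step 2: e2 take() → empty — queue <>
step 3: e3 put(28) — queue <28>
step 4: e5 take() → 28 — queue <>
step 5: e4 take() (pending, included) — queue <>
step 6: e6 put(81) — queue <81>

linearizable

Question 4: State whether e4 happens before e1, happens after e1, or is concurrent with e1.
Answer: concurrent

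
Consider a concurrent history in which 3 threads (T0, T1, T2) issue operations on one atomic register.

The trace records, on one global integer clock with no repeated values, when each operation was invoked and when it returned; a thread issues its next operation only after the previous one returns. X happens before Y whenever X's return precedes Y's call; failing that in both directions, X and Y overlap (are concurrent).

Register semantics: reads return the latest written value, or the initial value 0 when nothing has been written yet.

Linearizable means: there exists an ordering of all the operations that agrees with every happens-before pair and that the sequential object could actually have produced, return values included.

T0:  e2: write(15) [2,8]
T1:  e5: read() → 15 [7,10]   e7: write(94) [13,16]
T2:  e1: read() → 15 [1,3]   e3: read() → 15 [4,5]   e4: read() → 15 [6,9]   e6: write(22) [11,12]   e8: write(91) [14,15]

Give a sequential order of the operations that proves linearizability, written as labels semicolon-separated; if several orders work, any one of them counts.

e2; e1; e3; e4; e5; e6; e7; e8

1. e2 write(15), leaving value 15
2. e1 read() → 15, leaving value 15
3. e3 read() → 15, leaving value 15
4. e4 read() → 15, leaving value 15
5. e5 read() → 15, leaving value 15
6. e6 write(22), leaving value 22
7. e7 write(94), leaving value 94
8. e8 write(91), leaving value 91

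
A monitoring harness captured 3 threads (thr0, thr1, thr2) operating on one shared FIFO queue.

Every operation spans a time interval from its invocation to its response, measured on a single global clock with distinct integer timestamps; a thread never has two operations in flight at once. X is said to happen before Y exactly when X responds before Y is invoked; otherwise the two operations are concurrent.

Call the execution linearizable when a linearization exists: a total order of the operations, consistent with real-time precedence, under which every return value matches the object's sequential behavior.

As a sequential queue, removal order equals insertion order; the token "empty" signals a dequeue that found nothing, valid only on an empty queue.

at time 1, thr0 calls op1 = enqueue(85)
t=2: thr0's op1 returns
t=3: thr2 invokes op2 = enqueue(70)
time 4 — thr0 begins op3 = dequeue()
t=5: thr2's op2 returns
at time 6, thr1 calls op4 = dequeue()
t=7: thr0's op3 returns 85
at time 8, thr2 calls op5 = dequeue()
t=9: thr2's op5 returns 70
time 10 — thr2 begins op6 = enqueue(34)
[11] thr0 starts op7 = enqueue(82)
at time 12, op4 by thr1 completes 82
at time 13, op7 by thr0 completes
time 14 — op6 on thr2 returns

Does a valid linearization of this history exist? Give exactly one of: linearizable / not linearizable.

one valid linearization: op1, op2, op3, op5, op7, op4, op6
after step 1 (op1 enqueue(85)): queue <85>
after step 2 (op2 enqueue(70)): queue <85,70>
after step 3 (op3 dequeue() → 85): queue <70>
after step 4 (op5 dequeue() → 70): queue <>
after step 5 (op7 enqueue(82)): queue <82>
after step 6 (op4 dequeue() → 82): queue <>
after step 7 (op6 enqueue(34)): queue <34>

linearizable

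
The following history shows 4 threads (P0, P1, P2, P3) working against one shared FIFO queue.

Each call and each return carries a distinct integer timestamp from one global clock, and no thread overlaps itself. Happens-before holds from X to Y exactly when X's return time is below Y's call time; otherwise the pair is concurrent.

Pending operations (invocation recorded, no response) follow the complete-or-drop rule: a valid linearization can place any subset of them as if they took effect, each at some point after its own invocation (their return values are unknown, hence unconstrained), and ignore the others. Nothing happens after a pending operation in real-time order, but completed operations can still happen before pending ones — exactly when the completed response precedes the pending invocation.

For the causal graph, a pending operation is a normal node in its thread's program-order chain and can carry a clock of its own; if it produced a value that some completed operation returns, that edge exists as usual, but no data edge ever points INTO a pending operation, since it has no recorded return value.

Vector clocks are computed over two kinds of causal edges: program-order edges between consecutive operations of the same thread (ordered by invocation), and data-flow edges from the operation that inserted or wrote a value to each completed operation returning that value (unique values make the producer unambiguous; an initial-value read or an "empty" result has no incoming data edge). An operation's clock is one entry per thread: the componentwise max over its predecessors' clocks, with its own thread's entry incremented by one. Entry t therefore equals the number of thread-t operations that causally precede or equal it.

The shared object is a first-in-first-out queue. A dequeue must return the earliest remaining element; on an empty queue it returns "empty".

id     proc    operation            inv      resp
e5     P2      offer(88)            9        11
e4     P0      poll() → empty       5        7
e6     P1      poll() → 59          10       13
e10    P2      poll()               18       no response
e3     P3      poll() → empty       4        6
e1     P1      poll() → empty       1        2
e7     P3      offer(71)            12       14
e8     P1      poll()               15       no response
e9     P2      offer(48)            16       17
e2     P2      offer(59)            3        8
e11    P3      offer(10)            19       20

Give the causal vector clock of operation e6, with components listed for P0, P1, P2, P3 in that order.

invoked at 4, e3 has no predecessors; its own P3 bump gives (0, 0, 0, 1)
invoked at 3, e2 has no predecessors; its own P2 bump gives (0, 0, 1, 0)
invoked at 1, e1 has no predecessors; its own P1 bump gives (0, 1, 0, 0)
invoked at 5, e4 has no predecessors; its own P0 bump gives (1, 0, 0, 0)
merge at e7 (invoked 12): VC(e3)=(0, 0, 0, 1), own-thread bump on P3 → (0, 0, 0, 2)
merge at e5 (invoked 9): VC(e2)=(0, 0, 1, 0), own-thread bump on P2 → (0, 0, 2, 0)
merge at e11 (invoked 19): VC(e7)=(0, 0, 0, 2), own-thread bump on P3 → (0, 0, 0, 3)
merge at e9 (invoked 16): VC(e5)=(0, 0, 2, 0), own-thread bump on P2 → (0, 0, 3, 0)
merge at e6 (invoked 10): VC(e1)=(0, 1, 0, 0), VC(e2)=(0, 0, 1, 0), own-thread bump on P1 → (0, 2, 1, 0)
merge at e10 (invoked 18): VC(e9)=(0, 0, 3, 0), own-thread bump on P2 → (0, 0, 4, 0)
merge at e8 (invoked 15): VC(e6)=(0, 2, 1, 0), own-thread bump on P1 → (0, 3, 1, 0)
target: VC(e6) = (0, 2, 1, 0)

(0, 2, 1, 0)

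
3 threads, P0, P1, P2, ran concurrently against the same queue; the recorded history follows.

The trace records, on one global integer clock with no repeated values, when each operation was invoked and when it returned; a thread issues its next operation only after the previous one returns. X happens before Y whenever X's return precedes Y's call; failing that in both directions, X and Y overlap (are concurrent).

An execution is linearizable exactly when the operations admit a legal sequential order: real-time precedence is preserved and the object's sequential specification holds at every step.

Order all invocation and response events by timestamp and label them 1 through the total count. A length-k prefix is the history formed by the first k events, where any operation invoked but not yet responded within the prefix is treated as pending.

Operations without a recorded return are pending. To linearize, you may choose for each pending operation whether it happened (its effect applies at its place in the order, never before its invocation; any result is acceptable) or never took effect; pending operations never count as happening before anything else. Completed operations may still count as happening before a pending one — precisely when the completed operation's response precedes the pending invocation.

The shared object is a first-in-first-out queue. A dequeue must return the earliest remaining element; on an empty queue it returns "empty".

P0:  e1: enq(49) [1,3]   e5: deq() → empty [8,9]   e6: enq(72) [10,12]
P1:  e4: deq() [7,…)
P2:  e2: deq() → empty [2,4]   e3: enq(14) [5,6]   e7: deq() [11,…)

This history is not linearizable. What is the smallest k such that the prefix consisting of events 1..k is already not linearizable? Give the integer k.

9

events 1..8 are linearizable; a witness order is e2, e1, e3:
step 1: e2 deq() → empty — queue <>
step 2: e1 enq(49) — queue <49>
step 3: e3 enq(14) — queue <49,14>
event 9 — e5's response, time 9 — after it, nothing linearizes
no completion choice of the 1 pending operation (e4) rescues it — every subset was tried
take e1, e2, e3, e5 (pending dropped): step 2 already fails, because e2 deq() → empty cannot occur there
take e2, e1, e3, e5 (pending dropped): step 4 already fails, because e5 deq() → empty cannot occur there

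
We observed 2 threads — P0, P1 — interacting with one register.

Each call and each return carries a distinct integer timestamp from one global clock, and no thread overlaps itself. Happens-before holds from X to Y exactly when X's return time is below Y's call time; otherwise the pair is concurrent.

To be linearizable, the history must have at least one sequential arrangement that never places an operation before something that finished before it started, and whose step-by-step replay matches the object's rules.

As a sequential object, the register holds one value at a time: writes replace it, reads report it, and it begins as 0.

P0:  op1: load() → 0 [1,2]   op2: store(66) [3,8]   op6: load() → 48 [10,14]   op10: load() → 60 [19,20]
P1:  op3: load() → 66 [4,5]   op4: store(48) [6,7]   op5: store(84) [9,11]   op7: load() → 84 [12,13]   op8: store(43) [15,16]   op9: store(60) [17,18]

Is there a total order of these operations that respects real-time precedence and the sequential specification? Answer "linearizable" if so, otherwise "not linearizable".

witness order: op1, op2, op3, op4, op6, op5, op7, op8, op9, op10
step 1: op1 load() → 0 — value 0
step 2: op2 store(66) — value 66
step 3: op3 load() → 66 — value 66
step 4: op4 store(48) — value 48
step 5: op6 load() → 48 — value 48
step 6: op5 store(84) — value 84
step 7: op7 load() → 84 — value 84
step 8: op8 store(43) — value 43
step 9: op9 store(60) — value 60
step 10: op10 load() → 60 — value 60

linearizable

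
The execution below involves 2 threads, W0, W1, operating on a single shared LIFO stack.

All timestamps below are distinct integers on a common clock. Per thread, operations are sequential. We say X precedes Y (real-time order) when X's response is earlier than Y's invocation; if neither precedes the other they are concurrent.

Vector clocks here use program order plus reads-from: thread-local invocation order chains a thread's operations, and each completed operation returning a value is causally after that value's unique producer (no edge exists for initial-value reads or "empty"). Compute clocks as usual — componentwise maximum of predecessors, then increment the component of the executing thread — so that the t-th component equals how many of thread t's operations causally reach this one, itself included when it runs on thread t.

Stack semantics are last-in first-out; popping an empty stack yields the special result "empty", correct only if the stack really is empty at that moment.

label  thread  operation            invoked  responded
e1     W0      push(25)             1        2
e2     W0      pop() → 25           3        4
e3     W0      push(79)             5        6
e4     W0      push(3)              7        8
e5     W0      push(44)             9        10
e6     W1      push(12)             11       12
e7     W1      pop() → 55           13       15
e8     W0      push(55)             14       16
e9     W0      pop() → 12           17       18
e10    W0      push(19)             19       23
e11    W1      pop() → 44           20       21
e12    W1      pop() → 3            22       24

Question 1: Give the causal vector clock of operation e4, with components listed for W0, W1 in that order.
Answer: (4, 0)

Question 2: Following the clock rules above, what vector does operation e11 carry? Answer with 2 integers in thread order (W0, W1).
Answer: (6, 3)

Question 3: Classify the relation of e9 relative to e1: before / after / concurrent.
Answer: after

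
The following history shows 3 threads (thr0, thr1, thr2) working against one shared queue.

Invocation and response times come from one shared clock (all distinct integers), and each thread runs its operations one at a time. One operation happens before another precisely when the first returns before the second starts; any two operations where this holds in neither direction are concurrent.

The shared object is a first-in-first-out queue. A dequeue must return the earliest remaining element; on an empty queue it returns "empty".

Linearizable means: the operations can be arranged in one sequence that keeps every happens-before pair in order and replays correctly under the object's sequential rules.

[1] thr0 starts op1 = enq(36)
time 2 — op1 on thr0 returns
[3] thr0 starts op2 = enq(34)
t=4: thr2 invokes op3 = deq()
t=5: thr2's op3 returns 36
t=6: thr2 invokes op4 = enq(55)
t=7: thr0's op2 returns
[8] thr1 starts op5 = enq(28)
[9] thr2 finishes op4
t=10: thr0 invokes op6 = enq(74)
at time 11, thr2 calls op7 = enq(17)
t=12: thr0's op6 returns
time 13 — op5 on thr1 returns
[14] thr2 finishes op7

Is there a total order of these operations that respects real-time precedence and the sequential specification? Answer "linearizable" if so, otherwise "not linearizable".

linearizable

witness order: op1, op2, op3, op4, op5, op6, op7
1. op1 enq(36), leaving queue <36>
2. op2 enq(34), leaving queue <36,34>
3. op3 deq() → 36, leaving queue <34>
4. op4 enq(55), leaving queue <34,55>
5. op5 enq(28), leaving queue <34,55,28>
6. op6 enq(74), leaving queue <34,55,28,74>
7. op7 enq(17), leaving queue <34,55,28,74,17>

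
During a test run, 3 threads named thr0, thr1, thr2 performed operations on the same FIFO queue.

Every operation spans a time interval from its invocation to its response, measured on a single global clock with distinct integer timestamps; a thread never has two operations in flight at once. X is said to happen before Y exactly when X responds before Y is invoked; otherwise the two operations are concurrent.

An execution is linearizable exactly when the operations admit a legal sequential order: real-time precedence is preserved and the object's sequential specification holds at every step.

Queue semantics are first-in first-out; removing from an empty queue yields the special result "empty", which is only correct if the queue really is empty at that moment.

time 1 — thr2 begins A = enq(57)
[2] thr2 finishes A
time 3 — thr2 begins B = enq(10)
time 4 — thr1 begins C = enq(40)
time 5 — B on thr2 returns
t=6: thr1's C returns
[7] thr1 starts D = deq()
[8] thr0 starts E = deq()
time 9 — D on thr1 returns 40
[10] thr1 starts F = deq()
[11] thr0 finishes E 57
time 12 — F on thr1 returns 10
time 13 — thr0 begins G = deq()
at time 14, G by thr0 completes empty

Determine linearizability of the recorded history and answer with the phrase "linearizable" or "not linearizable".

linearizable

witness order: A, C, B, E, D, F, G
after step 1 (A enq(57)): queue <57>
after step 2 (C enq(40)): queue <57,40>
after step 3 (B enq(10)): queue <57,40,10>
after step 4 (E deq() → 57): queue <40,10>
after step 5 (D deq() → 40): queue <10>
after step 6 (F deq() → 10): queue <>
after step 7 (G deq() → empty): queue <>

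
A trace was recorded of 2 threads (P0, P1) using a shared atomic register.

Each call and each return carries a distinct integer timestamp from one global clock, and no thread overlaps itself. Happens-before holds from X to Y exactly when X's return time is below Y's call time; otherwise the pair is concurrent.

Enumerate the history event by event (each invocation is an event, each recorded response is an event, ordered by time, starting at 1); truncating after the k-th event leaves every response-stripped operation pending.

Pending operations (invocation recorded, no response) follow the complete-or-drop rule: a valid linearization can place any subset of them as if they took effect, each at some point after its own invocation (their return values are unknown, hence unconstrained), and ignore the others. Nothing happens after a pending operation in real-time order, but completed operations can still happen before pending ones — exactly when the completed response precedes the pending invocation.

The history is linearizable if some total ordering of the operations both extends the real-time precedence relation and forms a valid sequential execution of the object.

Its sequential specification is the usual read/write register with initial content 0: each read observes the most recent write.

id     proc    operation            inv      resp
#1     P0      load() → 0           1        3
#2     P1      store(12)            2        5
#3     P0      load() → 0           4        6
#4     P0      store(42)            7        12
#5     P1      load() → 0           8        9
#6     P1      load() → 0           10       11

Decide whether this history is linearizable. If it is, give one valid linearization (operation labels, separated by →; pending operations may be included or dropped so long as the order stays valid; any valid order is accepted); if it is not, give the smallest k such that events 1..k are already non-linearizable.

not linearizable — minimal violating prefix: 9 events

prefix check: 1..8 passes, 1..9 fails once #5's time-9 response joins
the 4 completed operations admit 3 real-time orders; each fails the atomic register replay
completion choices over the 1 pending operation (#4) were checked; none helps
sample order #1, #2, #3, #5 (pending dropped) stalls at step 3 — #3 load() → 0 has no legal effect
sample order #1, #3, #2, #5 (pending dropped) stalls at step 4 — #5 load() → 0 has no legal effect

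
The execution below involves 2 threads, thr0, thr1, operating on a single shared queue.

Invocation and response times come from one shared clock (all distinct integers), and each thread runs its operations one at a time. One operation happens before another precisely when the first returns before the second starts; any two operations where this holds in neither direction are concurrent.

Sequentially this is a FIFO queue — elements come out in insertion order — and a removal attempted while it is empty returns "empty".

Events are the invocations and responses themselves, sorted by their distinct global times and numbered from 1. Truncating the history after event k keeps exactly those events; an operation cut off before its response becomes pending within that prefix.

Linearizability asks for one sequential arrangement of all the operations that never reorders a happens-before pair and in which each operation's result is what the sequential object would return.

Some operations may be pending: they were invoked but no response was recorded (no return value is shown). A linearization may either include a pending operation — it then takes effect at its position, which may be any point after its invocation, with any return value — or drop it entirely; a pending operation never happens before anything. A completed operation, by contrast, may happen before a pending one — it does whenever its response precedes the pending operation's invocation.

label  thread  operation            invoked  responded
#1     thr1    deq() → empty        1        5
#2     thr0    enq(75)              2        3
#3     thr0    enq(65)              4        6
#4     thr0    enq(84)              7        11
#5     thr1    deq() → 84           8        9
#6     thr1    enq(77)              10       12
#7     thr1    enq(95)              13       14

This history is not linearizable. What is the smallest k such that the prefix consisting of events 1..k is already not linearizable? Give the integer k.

events 1..8 are still linearizable — one witness is #1, #2, #3:
after step 1 (#1 deq() → empty): queue <>
after step 2 (#2 enq(75)): queue <75>
after step 3 (#3 enq(65)): queue <75,65>
adding event 9 (#5 responds at 9) leaves no legal real-time order
including or dropping the 1 pending operation (#4) in any combination fails
e.g. #1, #2, #3, #5 (pending dropped): illegal at step 4, since #5 deq() → 84 cannot apply there
e.g. #2, #1, #3, #5 (pending dropped): illegal at step 2, since #1 deq() → empty cannot apply there

9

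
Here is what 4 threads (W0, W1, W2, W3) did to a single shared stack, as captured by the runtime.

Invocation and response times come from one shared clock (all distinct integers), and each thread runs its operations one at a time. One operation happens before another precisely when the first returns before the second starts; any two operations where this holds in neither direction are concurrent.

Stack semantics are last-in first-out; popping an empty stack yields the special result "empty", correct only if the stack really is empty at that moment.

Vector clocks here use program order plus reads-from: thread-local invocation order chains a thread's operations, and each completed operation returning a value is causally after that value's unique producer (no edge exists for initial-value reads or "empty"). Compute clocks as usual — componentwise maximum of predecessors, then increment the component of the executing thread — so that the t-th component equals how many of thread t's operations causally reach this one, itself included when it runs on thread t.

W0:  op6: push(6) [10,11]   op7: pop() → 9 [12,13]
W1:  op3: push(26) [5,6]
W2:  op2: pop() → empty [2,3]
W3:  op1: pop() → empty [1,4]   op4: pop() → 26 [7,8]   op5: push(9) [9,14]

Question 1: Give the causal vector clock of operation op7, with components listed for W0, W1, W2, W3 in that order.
Answer: (2, 1, 0, 3)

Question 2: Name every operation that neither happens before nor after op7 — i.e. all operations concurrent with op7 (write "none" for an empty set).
Answer: op5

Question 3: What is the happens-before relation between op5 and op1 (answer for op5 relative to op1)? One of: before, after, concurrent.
Answer: after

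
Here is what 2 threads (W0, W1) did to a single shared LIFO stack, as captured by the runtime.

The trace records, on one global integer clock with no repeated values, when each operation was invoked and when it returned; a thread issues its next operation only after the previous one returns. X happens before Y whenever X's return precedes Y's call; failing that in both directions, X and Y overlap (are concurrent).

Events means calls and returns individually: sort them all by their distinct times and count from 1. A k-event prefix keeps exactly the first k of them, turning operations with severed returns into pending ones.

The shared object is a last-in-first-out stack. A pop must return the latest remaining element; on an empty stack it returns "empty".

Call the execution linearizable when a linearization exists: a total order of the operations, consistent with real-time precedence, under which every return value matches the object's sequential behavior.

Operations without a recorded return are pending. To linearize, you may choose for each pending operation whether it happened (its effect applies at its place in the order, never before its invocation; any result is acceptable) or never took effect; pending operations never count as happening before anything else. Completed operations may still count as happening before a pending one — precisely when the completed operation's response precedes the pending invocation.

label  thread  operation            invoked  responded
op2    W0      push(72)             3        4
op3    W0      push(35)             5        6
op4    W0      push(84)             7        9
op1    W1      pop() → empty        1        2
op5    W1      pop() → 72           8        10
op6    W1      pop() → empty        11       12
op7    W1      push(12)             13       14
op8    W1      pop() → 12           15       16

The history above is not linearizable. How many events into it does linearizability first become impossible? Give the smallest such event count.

10

a valid linearization of events 1..9 exists, for instance op1, op2, op3, op4:
1. op1 pop() → empty, leaving stack <>
2. op2 push(72), leaving stack <72>
3. op3 push(35), leaving stack <72,35>
4. op4 push(84), leaving stack <72,35,84>
at event 10 (op5's time-10 response) nothing linearizes any more
one such order, op1, op2, op3, op4, op5, breaks at step 5 where op5 pop() → 72 is illegal
one such order, op1, op2, op3, op5, op4, breaks at step 4 where op5 pop() → 72 is illegal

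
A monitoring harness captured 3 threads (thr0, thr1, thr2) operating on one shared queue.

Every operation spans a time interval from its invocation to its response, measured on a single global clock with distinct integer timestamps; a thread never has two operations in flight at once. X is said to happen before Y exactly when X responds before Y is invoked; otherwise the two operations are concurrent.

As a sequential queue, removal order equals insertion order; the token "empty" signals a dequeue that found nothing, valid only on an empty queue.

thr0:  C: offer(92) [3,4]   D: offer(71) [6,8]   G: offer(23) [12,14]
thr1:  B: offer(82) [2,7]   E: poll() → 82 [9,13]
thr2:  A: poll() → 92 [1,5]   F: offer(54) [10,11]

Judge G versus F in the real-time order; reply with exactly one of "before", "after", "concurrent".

G spans [12,14], F spans [10,11]
resp(F)=11 < inv(G)=12

after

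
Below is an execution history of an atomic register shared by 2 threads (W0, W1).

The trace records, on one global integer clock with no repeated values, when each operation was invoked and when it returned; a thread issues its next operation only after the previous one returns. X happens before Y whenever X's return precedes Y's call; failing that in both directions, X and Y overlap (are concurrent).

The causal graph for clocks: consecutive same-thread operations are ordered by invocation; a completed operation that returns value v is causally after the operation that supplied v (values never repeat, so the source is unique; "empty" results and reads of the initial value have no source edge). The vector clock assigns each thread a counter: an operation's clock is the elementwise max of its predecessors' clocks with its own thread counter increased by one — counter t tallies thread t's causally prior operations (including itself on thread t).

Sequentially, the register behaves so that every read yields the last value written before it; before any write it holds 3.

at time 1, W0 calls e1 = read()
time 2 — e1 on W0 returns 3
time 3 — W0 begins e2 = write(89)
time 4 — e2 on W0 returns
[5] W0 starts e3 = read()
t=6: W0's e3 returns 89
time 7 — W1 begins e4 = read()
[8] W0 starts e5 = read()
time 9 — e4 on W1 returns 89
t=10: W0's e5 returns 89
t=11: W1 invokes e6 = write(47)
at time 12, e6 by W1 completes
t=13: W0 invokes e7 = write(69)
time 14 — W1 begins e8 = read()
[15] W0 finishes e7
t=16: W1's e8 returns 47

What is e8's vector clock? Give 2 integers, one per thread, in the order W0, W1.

(2, 3)

e1 (invocation 1): nothing precedes it; W0's component alone gives (1, 0)
from VC(e1)=(1, 0), e2 (invoked 3) maxes components and bumps W0 → (2, 0)
from VC(e2)=(2, 0), e4 (invoked 7) maxes components and bumps W1 → (2, 1)
from VC(e2)=(2, 0), e3 (invoked 5) maxes components and bumps W0 → (3, 0)
from VC(e4)=(2, 1), e6 (invoked 11) maxes components and bumps W1 → (2, 2)
from VC(e2)=(2, 0), VC(e3)=(3, 0), e5 (invoked 8) maxes components and bumps W0 → (4, 0)
from VC(e6)=(2, 2), e8 (invoked 14) maxes components and bumps W1 → (2, 3)
from VC(e5)=(4, 0), e7 (invoked 13) maxes components and bumps W0 → (5, 0)
target: VC(e8) = (2, 3)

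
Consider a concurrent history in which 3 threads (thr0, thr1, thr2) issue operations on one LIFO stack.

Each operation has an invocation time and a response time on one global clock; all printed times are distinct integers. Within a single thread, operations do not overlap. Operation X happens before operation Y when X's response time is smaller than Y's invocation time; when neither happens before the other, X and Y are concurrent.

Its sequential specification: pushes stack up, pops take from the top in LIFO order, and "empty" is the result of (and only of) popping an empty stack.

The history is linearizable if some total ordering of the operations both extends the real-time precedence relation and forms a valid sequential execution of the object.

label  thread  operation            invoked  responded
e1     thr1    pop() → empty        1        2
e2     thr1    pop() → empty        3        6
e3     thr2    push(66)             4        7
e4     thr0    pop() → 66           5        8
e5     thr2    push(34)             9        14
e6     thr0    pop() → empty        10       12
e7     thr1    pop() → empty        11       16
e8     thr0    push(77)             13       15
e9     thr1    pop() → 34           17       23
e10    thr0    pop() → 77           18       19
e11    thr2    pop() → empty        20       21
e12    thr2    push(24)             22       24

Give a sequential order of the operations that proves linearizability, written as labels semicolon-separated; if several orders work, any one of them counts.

1. e1 pop() → empty, leaving stack <>
2. e2 pop() → empty, leaving stack <>
3. e3 push(66), leaving stack <66>
4. e4 pop() → 66, leaving stack <>
5. e6 pop() → empty, leaving stack <>
6. e7 pop() → empty, leaving stack <>
7. e5 push(34), leaving stack <34>
8. e8 push(77), leaving stack <34,77>
9. e10 pop() → 77, leaving stack <34>
10. e9 pop() → 34, leaving stack <>
11. e11 pop() → empty, leaving stack <>
12. e12 push(24), leaving stack <24>

e1; e2; e3; e4; e6; e7; e5; e8; e10; e9; e11; e12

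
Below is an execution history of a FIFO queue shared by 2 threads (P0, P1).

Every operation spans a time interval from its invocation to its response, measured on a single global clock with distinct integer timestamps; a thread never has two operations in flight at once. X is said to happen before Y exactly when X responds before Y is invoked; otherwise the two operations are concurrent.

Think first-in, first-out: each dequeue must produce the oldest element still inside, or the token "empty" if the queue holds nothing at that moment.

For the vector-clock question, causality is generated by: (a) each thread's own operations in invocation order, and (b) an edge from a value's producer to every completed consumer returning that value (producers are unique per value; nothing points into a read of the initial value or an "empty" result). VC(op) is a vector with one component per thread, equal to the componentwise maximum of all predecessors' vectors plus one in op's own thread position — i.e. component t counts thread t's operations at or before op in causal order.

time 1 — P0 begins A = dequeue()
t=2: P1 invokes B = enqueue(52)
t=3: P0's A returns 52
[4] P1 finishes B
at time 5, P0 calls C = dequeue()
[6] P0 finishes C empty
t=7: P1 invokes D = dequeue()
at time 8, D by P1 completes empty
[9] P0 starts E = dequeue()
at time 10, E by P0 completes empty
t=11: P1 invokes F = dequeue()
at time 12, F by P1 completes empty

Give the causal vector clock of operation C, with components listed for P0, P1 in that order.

(2, 1)

invoked at 2, B has no predecessors; its own P1 bump gives (0, 1)
D, invoked 7, takes VC(B)=(0, 1) under max, adds 1 for P1 → (0, 2)
A, invoked 1, takes VC(B)=(0, 1) under max, adds 1 for P0 → (1, 1)
F, invoked 11, takes VC(D)=(0, 2) under max, adds 1 for P1 → (0, 3)
C, invoked 5, takes VC(A)=(1, 1) under max, adds 1 for P0 → (2, 1)
E, invoked 9, takes VC(C)=(2, 1) under max, adds 1 for P0 → (3, 1)
target: VC(C) = (2, 1)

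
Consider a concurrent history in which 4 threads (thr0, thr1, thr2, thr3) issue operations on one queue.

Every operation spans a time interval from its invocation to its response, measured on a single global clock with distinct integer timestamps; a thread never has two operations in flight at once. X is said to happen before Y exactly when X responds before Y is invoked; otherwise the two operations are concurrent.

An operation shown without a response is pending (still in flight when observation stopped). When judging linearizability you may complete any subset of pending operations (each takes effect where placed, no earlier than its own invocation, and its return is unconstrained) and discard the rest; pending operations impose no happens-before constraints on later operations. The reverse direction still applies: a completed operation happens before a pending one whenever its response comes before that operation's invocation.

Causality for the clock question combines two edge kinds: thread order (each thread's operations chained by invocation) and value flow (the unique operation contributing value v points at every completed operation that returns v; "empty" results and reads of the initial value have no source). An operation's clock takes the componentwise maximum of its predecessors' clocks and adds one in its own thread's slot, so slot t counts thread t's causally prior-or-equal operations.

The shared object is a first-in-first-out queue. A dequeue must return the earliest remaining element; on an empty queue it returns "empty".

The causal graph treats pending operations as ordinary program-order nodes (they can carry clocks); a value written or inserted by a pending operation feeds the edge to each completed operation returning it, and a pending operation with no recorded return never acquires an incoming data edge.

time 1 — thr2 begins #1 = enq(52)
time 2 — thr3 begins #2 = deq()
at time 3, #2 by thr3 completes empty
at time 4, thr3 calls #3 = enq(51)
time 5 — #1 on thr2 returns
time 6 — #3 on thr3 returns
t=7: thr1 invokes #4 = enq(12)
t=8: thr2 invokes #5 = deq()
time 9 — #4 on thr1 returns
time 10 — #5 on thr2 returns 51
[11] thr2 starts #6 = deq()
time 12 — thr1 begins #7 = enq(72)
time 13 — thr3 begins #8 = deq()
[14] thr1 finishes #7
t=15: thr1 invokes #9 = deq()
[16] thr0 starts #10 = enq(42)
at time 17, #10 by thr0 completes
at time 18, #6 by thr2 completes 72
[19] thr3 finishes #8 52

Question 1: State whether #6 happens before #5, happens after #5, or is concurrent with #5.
Answer: after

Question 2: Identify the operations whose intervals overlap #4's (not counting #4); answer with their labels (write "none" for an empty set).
Answer: #5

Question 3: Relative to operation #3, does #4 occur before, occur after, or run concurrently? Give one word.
Answer: after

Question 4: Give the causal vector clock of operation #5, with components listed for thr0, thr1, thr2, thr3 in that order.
Answer: (0, 0, 2, 2)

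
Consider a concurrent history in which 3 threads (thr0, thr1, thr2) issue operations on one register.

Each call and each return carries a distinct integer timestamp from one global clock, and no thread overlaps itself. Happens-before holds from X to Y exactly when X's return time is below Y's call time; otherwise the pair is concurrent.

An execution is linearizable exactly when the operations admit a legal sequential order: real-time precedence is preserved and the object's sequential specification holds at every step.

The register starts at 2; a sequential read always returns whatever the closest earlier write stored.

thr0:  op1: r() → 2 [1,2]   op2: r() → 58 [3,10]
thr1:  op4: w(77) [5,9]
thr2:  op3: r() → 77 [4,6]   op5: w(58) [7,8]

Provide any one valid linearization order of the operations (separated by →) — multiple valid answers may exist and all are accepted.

op1 → op4 → op3 → op5 → op2

after step 1 (op1 r() → 2): value 2
after step 2 (op4 w(77)): value 77
after step 3 (op3 r() → 77): value 77
after step 4 (op5 w(58)): value 58
after step 5 (op2 r() → 58): value 58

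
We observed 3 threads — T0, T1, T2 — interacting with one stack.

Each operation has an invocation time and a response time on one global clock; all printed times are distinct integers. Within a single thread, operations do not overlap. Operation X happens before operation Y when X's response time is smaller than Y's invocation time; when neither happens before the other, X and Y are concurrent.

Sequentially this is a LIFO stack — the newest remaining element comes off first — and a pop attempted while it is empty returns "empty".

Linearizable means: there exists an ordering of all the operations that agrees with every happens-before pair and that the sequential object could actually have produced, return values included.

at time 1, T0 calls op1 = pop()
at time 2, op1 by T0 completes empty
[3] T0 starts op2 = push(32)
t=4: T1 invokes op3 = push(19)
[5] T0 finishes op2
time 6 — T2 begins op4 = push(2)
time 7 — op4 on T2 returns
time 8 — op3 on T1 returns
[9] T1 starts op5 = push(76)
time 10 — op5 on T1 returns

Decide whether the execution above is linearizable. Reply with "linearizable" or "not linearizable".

linearizable

a witness: op1, op2, op3, op4, op5
1. op1 pop() → empty, leaving stack <>
2. op2 push(32), leaving stack <32>
3. op3 push(19), leaving stack <32,19>
4. op4 push(2), leaving stack <32,19,2>
5. op5 push(76), leaving stack <32,19,2,76>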